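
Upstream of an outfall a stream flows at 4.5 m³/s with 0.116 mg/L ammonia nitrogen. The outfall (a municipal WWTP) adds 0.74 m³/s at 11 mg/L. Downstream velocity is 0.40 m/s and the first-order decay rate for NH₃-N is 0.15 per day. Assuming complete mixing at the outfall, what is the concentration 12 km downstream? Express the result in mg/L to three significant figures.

After complete mixing, C₀ = (0.74·11 + 4.5·0.116) / 5.24 = 1.653 mg/L.
Travel time t = 1.2e+04 m / 0.40 m/s = 3e+04 s = 0.3472 d.
C = 1.653·exp(−0.15·0.3472) = 1.653·0.9492 = 1.569 mg/L.

1.57 mg/L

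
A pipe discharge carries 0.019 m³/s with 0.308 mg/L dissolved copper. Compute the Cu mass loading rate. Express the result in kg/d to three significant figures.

Mass flux = Q·C = 0.019 m³/s × 0.308 g/m³ = 0.005852 g/s.
= 0.005852 g/s × 86.4 = 0.5056 kg/d.

0.506 kg/d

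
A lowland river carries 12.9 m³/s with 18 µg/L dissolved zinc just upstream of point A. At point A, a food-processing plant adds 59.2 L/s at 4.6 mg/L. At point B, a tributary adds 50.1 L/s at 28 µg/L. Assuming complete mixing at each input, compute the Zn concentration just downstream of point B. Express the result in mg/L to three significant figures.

18 µg/L = 0.018 mg/L.
59.2 L/s = 0.0592 m³/s.
After input A: C = (12.9·0.018 + 0.0592·4.6) / 12.96 = 0.03893 mg/L.
50.1 L/s = 0.0501 m³/s.
28 µg/L = 0.028 mg/L.
After input B: C = (12.96·0.03893 + 0.0501·0.028) / 13.01 = 0.03889 mg/L.

0.0389 mg/L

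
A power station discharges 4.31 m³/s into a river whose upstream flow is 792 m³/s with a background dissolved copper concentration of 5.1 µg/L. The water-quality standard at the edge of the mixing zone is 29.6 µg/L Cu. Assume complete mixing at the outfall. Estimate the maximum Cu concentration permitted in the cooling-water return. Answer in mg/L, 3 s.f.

4.53 mg/L

5.1 µg/L = 0.0051 mg/L.
29.6 µg/L = 0.0296 mg/L.
Mass balance: 0.0296·796.3 = 4.31·Cₑ + 792·0.0051.
Cₑ = (23.57 − 4.039) / 4.31 = 4.532 mg/L.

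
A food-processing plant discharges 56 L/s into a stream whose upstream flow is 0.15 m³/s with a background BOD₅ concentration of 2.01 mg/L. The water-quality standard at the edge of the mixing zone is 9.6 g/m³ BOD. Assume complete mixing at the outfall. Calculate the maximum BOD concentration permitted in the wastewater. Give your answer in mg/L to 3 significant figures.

56 L/s = 0.056 m³/s.
Mass balance: 9.6·0.206 = 0.056·Cₑ + 0.15·2.01.
Cₑ = (1.978 − 0.3015) / 0.056 = 29.93 mg/L.

29.9 mg/L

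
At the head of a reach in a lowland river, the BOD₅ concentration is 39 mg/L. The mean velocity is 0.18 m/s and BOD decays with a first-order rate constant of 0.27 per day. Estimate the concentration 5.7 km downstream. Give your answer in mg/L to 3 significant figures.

Travel time t = 5.7 km / 0.18 m/s = 5700/0.18 = 3.167e+04 s = 0.3665 d.
First-order decay: C = 39·exp(−0.27·0.3665) = 39·0.9058 = 35.33 mg/L.

35.3 mg/L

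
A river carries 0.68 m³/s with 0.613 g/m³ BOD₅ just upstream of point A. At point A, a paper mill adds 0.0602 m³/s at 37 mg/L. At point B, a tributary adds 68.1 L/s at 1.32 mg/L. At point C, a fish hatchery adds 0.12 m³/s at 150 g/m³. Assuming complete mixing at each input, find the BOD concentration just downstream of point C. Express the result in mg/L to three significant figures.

22.3 mg/L

After input A: C = (0.68·0.613 + 0.0602·37) / 0.7402 = 3.572 mg/L.
68.1 L/s = 0.0681 m³/s.
After input B: C = (0.7402·3.572 + 0.0681·1.32) / 0.8083 = 3.383 mg/L.
After input C: C = (0.8083·3.383 + 0.12·150) / 0.9283 = 22.34 mg/L.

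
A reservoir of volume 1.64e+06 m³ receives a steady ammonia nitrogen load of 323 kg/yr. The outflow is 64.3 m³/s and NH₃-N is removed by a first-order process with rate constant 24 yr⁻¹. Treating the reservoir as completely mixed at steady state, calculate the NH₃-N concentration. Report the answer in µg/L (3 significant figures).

0.156 µg/L

Outflow Q = 64.3 m³/s × 3.156e+07 s/yr = 2.029e+09 m³/yr.
Steady-state CSTR mass balance: W = Q·C + k·V·C, so C = W/(Q + kV).
Q + kV = 2.029e+09 + 24·1.64e+06 = 2.069e+09 m³/yr.
C = 323/2.069e+09 = 1.562e-07 kg/m³ = 0.0001562 mg/L = 0.1562 µg/L.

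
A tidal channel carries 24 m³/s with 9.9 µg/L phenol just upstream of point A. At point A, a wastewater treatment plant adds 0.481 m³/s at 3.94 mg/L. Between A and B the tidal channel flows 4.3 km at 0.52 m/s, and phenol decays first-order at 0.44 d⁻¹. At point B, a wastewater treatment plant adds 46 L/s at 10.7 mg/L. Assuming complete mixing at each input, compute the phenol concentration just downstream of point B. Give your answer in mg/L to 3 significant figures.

0.103 mg/L

9.9 µg/L = 0.0099 mg/L.
After input A: C = (24·0.0099 + 0.481·3.94) / 24.48 = 0.08712 mg/L.
Over the 4.3 km reach to input B (t = 8269 s = 0.09571 d), decay gives C = 0.08712·exp(−0.44·0.09571) = 0.08353 mg/L.
46 L/s = 0.046 m³/s.
After input B: C = (24.48·0.08353 + 0.046·10.7) / 24.53 = 0.1034 mg/L.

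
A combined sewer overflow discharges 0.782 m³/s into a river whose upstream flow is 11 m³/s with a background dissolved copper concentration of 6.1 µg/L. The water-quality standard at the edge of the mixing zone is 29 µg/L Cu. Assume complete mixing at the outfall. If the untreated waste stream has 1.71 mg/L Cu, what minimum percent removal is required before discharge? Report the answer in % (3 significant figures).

6.1 µg/L = 0.0061 mg/L.
29 µg/L = 0.029 mg/L.
Mass balance: 0.029·11.78 = 0.782·Cₑ + 11·0.0061.
Cₑ = (0.3417 − 0.0671) / 0.782 = 0.3511 mg/L.
Required removal = 1 − 0.3511/1.71 = 79.47 %.

79.5 %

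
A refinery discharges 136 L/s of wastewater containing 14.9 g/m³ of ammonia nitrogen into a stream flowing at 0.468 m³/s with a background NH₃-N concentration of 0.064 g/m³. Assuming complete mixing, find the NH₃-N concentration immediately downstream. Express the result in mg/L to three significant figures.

3.40 mg/L

136 L/s = 0.136 m³/s.
By mass balance at complete mixing, C = (0.136·14.9 + 0.468·0.064) / (0.136 + 0.468) = 2.056/0.604 = 3.405 mg/L.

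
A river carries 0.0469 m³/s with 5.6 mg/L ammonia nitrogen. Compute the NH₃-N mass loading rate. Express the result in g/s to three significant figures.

Mass flux = Q·C = 0.0469 m³/s × 5.6 g/m³ = 0.2626 g/s.

0.263 g/s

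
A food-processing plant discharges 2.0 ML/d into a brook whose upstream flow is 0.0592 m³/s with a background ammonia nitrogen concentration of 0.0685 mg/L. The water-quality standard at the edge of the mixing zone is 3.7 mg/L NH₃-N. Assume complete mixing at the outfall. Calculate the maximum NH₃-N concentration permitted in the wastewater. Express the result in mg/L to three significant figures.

13.0 mg/L

2.0 ML/d = 0.02315 m³/s.
Mass balance: 3.7·0.08235 = 0.02315·Cₑ + 0.0592·0.0685.
Cₑ = (0.3047 − 0.004055) / 0.02315 = 12.99 mg/L.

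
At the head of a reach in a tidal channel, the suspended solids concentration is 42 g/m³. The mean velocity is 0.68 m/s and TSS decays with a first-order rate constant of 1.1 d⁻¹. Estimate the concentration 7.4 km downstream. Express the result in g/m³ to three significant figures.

Travel time t = 7.4 km / 0.68 m/s = 7400/0.68 = 1.088e+04 s = 0.126 d.
First-order decay: C = 42·exp(−1.1·0.126) = 42·0.8706 = 36.57 g/m³.

36.6 g/m³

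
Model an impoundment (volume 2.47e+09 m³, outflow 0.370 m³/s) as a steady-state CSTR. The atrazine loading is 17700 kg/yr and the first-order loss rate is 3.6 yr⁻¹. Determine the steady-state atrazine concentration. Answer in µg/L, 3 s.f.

Outflow Q = 0.370 m³/s × 3.156e+07 s/yr = 1.168e+07 m³/yr.
Steady-state CSTR mass balance: W = Q·C + k·V·C, so C = W/(Q + kV).
Q + kV = 1.168e+07 + 3.6·2.47e+09 = 8.904e+09 m³/yr.
C = 17700/8.904e+09 = 1.988e-06 kg/m³ = 0.001988 mg/L = 1.988 µg/L.

1.99 µg/L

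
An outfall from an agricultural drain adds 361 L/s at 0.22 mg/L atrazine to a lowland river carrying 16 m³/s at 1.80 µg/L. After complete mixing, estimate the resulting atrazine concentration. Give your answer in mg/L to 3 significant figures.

0.00661 mg/L

361 L/s = 0.361 m³/s.
1.80 µg/L = 0.0018 mg/L.
Conservation of mass across the mixing zone: C = (0.361·0.22 + 16·0.0018) / (0.361 + 16) = 0.1082/16.36 = 0.006615 mg/L.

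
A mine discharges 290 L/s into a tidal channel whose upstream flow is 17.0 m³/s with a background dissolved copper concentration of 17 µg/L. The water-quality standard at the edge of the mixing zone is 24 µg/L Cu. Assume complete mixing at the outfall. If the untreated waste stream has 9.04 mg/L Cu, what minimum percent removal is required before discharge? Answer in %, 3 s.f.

95.2 %

290 L/s = 0.29 m³/s.
17 µg/L = 0.017 mg/L.
24 µg/L = 0.024 mg/L.
Mass balance: 0.024·17.29 = 0.29·Cₑ + 17·0.017.
Cₑ = (0.415 − 0.289) / 0.29 = 0.4343 mg/L.
Required removal = 1 − 0.4343/9.04 = 95.2 %.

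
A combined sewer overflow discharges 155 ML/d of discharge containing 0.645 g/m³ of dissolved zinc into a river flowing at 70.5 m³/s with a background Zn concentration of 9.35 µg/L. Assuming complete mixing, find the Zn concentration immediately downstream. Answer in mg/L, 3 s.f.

0.0251 mg/L

155 ML/d = 1.794 m³/s.
9.35 µg/L = 0.00935 mg/L.
Flow-weighted mixing gives C = (1.794·0.645 + 70.5·0.00935) / (1.794 + 70.5) = 1.816/72.29 = 0.02512 mg/L.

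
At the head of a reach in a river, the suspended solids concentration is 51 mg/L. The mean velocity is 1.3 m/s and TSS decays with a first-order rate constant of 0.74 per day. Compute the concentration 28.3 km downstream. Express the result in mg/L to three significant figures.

Travel time t = 28.3 km / 1.3 m/s = 2.83e+04/1.3 = 2.177e+04 s = 0.252 d.
First-order decay: C = 51·exp(−0.74·0.252) = 51·0.8299 = 42.32 mg/L.

42.3 mg/L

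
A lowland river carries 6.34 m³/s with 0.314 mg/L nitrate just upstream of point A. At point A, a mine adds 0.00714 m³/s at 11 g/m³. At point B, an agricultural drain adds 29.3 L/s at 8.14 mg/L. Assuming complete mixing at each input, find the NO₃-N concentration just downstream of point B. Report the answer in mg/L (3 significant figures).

After input A: C = (6.34·0.314 + 0.00714·11) / 6.347 = 0.326 mg/L.
29.3 L/s = 0.0293 m³/s.
After input B: C = (6.347·0.326 + 0.0293·8.14) / 6.376 = 0.3619 mg/L.

0.362 mg/L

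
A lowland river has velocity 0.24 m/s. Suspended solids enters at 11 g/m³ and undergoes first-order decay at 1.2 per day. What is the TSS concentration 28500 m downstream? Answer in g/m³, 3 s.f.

Travel time t = 28500 m / 0.24 m/s = 2.85e+04/0.24 = 1.188e+05 s = 1.374 d.
First-order decay: C = 11·exp(−1.2·1.374) = 11·0.1922 = 2.114 g/m³.

2.11 g/m³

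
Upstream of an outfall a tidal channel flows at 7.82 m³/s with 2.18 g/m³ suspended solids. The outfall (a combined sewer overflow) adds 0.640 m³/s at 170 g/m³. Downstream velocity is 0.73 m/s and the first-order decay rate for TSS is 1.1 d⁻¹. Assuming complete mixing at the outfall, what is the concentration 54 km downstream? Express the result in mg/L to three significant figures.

5.80 mg/L

After complete mixing, C₀ = (0.64·170 + 7.82·2.18) / 8.46 = 14.88 mg/L.
Travel time t = 5.4e+04 m / 0.73 m/s = 7.397e+04 s = 0.8562 d.
C = 14.88·exp(−1.1·0.8562) = 14.88·0.3899 = 5.8 mg/L.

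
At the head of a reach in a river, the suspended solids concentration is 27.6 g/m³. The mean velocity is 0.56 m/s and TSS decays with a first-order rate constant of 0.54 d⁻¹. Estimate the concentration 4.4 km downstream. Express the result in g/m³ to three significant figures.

Travel time t = 4.4 km / 0.56 m/s = 4400/0.56 = 7857 s = 0.09094 d.
First-order decay: C = 27.6·exp(−0.54·0.09094) = 27.6·0.9521 = 26.28 g/m³.

26.3 g/m³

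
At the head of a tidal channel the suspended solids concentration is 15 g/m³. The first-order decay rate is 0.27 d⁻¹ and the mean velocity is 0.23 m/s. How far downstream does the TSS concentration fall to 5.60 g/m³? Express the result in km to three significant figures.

72.5 km

From C = C₀·e^(−kt), t = ln(C₀/C)/k = ln(15/5.60)/0.27 = 0.9853/0.27 = 3.649 d.
Distance = v·t = 0.23 m/s × 3.153e+05 s = 7.252e+04 m = 72.52 km.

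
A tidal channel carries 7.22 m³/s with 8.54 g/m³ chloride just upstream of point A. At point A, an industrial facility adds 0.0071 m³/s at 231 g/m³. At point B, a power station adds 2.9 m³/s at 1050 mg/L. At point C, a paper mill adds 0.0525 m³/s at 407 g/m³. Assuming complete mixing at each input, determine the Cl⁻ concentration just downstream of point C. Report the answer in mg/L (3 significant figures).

After input A: C = (7.22·8.54 + 0.0071·231) / 7.227 = 8.759 mg/L.
After input B: C = (7.227·8.759 + 2.9·1050) / 10.13 = 306.9 mg/L.
After input C: C = (10.13·306.9 + 0.0525·407) / 10.18 = 307.4 mg/L.

307 mg/L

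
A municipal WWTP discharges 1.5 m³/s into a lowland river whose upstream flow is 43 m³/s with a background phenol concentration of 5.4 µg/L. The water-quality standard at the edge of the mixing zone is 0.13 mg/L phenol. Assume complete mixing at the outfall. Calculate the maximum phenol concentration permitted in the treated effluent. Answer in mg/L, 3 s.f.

3.70 mg/L

5.4 µg/L = 0.0054 mg/L.
Mass balance: 0.13·44.5 = 1.5·Cₑ + 43·0.0054.
Cₑ = (5.785 − 0.2322) / 1.5 = 3.702 mg/L.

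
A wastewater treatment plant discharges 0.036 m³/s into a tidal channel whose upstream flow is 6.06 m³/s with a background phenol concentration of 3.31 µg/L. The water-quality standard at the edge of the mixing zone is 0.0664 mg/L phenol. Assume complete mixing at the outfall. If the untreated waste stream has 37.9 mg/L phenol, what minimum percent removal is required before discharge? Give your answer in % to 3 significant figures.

71.8 %

3.31 µg/L = 0.00331 mg/L.
Mass balance: 0.0664·6.096 = 0.036·Cₑ + 6.06·0.00331.
Cₑ = (0.4048 − 0.02006) / 0.036 = 10.69 mg/L.
Required removal = 1 − 10.69/37.9 = 71.8 %.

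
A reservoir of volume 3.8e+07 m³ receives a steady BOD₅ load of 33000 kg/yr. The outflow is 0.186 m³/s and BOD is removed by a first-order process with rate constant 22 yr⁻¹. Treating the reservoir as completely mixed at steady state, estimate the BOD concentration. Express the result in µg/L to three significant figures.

39.2 µg/L

Outflow Q = 0.186 m³/s × 3.156e+07 s/yr = 5.87e+06 m³/yr.
Steady-state CSTR mass balance: W = Q·C + k·V·C, so C = W/(Q + kV).
Q + kV = 5.87e+06 + 22·3.8e+07 = 8.419e+08 m³/yr.
C = 33000/8.419e+08 = 3.92e-05 kg/m³ = 0.0392 mg/L = 39.2 µg/L.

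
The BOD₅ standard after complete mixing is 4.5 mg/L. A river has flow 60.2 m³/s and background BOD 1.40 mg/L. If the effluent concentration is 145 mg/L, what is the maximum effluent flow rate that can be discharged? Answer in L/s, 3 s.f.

1330 L/s

Mass balance at complete mixing: C_std·(Q_w + Q_r) = Q_w·C_e + Q_r·C_b.
Rearranging, Q_w = Q_r·(C_std − C_b)/(C_e − C_std) = 60.2·(4.5 − 1.4) / (145 − 4.5) = 1.328 m³/s.
= 1328 L/s.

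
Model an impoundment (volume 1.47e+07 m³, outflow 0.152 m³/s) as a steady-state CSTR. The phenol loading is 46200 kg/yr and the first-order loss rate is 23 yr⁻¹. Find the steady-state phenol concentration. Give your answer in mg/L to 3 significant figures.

Outflow Q = 0.152 m³/s × 3.156e+07 s/yr = 4.797e+06 m³/yr.
Steady-state CSTR mass balance: W = Q·C + k·V·C, so C = W/(Q + kV).
Q + kV = 4.797e+06 + 23·1.47e+07 = 3.429e+08 m³/yr.
C = 46200/3.429e+08 = 0.0001347 kg/m³ = 0.1347 mg/L.

0.135 mg/L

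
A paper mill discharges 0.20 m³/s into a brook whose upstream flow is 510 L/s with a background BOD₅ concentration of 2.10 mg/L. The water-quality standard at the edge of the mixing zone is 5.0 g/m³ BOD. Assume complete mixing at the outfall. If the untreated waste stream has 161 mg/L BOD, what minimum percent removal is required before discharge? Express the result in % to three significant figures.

510 L/s = 0.51 m³/s.
Mass balance: 5·0.71 = 0.2·Cₑ + 0.51·2.1.
Cₑ = (3.55 − 1.071) / 0.2 = 12.39 mg/L.
Required removal = 1 − 12.39/161 = 92.3 %.

92.3 %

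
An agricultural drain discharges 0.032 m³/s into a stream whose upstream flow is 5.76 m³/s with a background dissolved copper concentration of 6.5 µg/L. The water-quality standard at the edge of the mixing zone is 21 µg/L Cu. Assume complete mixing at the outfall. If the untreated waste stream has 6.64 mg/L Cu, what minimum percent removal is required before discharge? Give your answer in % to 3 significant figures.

6.5 µg/L = 0.0065 mg/L.
21 µg/L = 0.021 mg/L.
Mass balance: 0.021·5.792 = 0.032·Cₑ + 5.76·0.0065.
Cₑ = (0.1216 − 0.03744) / 0.032 = 2.631 mg/L.
Required removal = 1 − 2.631/6.64 = 60.38 %.

60.4 %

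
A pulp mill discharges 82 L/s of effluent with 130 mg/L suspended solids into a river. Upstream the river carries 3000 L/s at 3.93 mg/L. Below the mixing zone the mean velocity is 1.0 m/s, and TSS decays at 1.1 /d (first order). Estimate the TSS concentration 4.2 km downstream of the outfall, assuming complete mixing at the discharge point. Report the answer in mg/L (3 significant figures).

6.90 mg/L

82 L/s = 0.082 m³/s.
3000 L/s = 3 m³/s.
After complete mixing, C₀ = (0.082·130 + 3·3.93) / 3.082 = 7.284 mg/L.
Travel time t = 4200 m / 1.0 m/s = 4200 s = 0.04861 d.
C = 7.284·exp(−1.1·0.04861) = 7.284·0.9479 = 6.905 mg/L.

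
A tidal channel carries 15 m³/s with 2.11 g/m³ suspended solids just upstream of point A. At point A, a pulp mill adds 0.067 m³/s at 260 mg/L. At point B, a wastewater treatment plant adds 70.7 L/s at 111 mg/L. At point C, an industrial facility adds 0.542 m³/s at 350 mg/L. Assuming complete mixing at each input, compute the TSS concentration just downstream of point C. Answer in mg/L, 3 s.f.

After input A: C = (15·2.11 + 0.067·260) / 15.07 = 3.257 mg/L.
70.7 L/s = 0.0707 m³/s.
After input B: C = (15.07·3.257 + 0.0707·111) / 15.14 = 3.76 mg/L.
After input C: C = (15.14·3.76 + 0.542·350) / 15.68 = 15.73 mg/L.

15.7 mg/L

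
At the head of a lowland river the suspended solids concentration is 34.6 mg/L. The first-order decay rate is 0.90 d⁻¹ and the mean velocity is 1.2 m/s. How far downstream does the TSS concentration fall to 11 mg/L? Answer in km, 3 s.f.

132 km

From C = C₀·e^(−kt), t = ln(C₀/C)/k = ln(34.6/11)/0.90 = 1.146/0.90 = 1.273 d.
Distance = v·t = 1.2 m/s × 1.1e+05 s = 1.32e+05 m = 132 km.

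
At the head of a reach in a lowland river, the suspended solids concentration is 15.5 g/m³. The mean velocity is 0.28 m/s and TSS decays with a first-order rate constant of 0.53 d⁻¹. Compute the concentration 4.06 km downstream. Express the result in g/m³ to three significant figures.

Travel time t = 4.06 km / 0.28 m/s = 4060/0.28 = 1.45e+04 s = 0.1678 d.
First-order decay: C = 15.5·exp(−0.53·0.1678) = 15.5·0.9149 = 14.18 g/m³.

14.2 g/m³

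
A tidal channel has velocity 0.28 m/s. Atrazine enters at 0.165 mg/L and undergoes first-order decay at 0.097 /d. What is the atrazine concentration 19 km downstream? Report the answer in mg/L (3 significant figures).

Travel time t = 19 km / 0.28 m/s = 1.9e+04/0.28 = 6.786e+04 s = 0.7854 d.
First-order decay: C = 0.165·exp(−0.097·0.7854) = 0.165·0.9266 = 0.1529 mg/L.

0.153 mg/L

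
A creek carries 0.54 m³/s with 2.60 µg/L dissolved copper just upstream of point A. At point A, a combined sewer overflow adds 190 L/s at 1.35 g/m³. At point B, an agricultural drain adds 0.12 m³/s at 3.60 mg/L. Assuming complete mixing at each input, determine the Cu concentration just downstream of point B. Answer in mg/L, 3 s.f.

2.60 µg/L = 0.0026 mg/L.
190 L/s = 0.19 m³/s.
After input A: C = (0.54·0.0026 + 0.19·1.35) / 0.73 = 0.3533 mg/L.
After input B: C = (0.73·0.3533 + 0.12·3.6) / 0.85 = 0.8117 mg/L.

0.812 mg/L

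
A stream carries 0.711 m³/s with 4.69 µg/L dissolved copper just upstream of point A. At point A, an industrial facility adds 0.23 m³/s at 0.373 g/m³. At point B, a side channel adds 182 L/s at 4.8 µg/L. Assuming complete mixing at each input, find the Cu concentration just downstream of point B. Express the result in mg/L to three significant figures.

0.0801 mg/L

4.69 µg/L = 0.00469 mg/L.
After input A: C = (0.711·0.00469 + 0.23·0.373) / 0.941 = 0.09471 mg/L.
182 L/s = 0.182 m³/s.
4.8 µg/L = 0.0048 mg/L.
After input B: C = (0.941·0.09471 + 0.182·0.0048) / 1.123 = 0.08014 mg/L.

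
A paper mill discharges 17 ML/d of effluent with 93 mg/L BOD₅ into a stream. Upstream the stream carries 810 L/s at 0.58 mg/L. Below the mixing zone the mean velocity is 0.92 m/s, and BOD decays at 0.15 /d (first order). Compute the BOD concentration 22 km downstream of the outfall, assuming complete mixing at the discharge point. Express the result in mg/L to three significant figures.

17.9 mg/L

17 ML/d = 0.1968 m³/s.
810 L/s = 0.81 m³/s.
After complete mixing, C₀ = (0.1968·93 + 0.81·0.58) / 1.007 = 18.64 mg/L.
Travel time t = 2.2e+04 m / 0.92 m/s = 2.391e+04 s = 0.2768 d.
C = 18.64·exp(−0.15·0.2768) = 18.64·0.9593 = 17.88 mg/L.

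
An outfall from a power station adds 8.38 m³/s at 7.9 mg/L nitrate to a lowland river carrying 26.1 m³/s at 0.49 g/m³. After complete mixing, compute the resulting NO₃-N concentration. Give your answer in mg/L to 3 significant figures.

2.29 mg/L

By mass balance at complete mixing, C = (8.38·7.9 + 26.1·0.49) / (8.38 + 26.1) = 78.99/34.48 = 2.291 mg/L.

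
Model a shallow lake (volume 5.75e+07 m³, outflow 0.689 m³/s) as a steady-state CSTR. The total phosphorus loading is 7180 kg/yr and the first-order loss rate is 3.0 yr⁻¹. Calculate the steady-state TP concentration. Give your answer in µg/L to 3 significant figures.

Outflow Q = 0.689 m³/s × 3.156e+07 s/yr = 2.174e+07 m³/yr.
Steady-state CSTR mass balance: W = Q·C + k·V·C, so C = W/(Q + kV).
Q + kV = 2.174e+07 + 3.0·5.75e+07 = 1.942e+08 m³/yr.
C = 7180/1.942e+08 = 3.696e-05 kg/m³ = 0.03696 mg/L = 36.96 µg/L.

37.0 µg/L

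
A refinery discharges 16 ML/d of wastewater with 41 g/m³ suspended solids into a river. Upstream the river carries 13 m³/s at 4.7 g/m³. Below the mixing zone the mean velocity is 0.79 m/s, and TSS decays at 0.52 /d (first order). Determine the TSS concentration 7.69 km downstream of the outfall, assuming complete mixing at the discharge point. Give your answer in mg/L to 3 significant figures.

16 ML/d = 0.1852 m³/s.
After complete mixing, C₀ = (0.1852·41 + 13·4.7) / 13.19 = 5.21 mg/L.
Travel time t = 7690 m / 0.79 m/s = 9734 s = 0.1127 d.
C = 5.21·exp(−0.52·0.1127) = 5.21·0.9431 = 4.913 mg/L.

4.91 mg/L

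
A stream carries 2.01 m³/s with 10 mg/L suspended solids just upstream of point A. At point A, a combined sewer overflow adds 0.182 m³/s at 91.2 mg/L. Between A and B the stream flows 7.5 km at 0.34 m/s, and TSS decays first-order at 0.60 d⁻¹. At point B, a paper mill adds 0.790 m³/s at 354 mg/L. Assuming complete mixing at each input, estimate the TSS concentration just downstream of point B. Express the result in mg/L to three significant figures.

104 mg/L

After input A: C = (2.01·10 + 0.182·91.2) / 2.192 = 16.74 mg/L.
Over the 7.5 km reach to input B (t = 2.206e+04 s = 0.2553 d), decay gives C = 16.74·exp(−0.60·0.2553) = 14.36 mg/L.
After input B: C = (2.192·14.36 + 0.79·354) / 2.982 = 104.3 mg/L.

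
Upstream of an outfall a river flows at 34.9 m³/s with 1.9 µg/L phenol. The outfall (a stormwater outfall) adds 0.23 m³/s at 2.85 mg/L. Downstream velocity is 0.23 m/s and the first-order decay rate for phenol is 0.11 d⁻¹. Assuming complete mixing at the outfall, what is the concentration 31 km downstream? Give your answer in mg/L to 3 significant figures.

1.9 µg/L = 0.0019 mg/L.
After complete mixing, C₀ = (0.23·2.85 + 34.9·0.0019) / 35.13 = 0.02055 mg/L.
Travel time t = 3.1e+04 m / 0.23 m/s = 1.348e+05 s = 1.56 d.
C = 0.02055·exp(−0.11·1.56) = 0.02055·0.8423 = 0.01731 mg/L.

0.0173 mg/L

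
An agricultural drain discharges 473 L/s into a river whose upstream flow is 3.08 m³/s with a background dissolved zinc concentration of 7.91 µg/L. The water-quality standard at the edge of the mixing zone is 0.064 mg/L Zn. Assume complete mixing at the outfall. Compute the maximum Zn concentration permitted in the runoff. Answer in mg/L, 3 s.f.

0.429 mg/L

473 L/s = 0.473 m³/s.
7.91 µg/L = 0.00791 mg/L.
Mass balance: 0.064·3.553 = 0.473·Cₑ + 3.08·0.00791.
Cₑ = (0.2274 − 0.02436) / 0.473 = 0.4292 mg/L.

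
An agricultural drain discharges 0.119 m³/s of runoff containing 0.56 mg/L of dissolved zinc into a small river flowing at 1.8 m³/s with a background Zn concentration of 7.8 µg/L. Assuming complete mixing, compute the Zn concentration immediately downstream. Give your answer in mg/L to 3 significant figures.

7.8 µg/L = 0.0078 mg/L.
By mass balance at complete mixing, C = (0.119·0.56 + 1.8·0.0078) / (0.119 + 1.8) = 0.08068/1.919 = 0.04204 mg/L.

0.0420 mg/L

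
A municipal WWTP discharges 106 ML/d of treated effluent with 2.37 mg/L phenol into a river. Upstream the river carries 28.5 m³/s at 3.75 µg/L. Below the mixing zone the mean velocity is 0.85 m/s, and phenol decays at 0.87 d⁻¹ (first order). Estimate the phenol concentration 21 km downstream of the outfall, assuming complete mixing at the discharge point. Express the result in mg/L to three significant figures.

106 ML/d = 1.227 m³/s.
3.75 µg/L = 0.00375 mg/L.
After complete mixing, C₀ = (1.227·2.37 + 28.5·0.00375) / 29.73 = 0.1014 mg/L.
Travel time t = 2.1e+04 m / 0.85 m/s = 2.471e+04 s = 0.2859 d.
C = 0.1014·exp(−0.87·0.2859) = 0.1014·0.7798 = 0.07907 mg/L.

0.0791 mg/L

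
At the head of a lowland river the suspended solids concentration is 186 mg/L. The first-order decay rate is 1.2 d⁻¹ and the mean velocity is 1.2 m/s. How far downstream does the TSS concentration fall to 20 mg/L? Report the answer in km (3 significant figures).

From C = C₀·e^(−kt), t = ln(C₀/C)/k = ln(186/20)/1.2 = 2.23/1.2 = 1.858 d.
Distance = v·t = 1.2 m/s × 1.606e+05 s = 1.927e+05 m = 192.7 km.

193 km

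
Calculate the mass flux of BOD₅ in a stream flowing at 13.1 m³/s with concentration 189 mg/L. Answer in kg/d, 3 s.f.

214000 kg/d

Mass flux = Q·C = 13.1 m³/s × 189 g/m³ = 2476 g/s.
= 2476 g/s × 86.4 = 2.139e+05 kg/d.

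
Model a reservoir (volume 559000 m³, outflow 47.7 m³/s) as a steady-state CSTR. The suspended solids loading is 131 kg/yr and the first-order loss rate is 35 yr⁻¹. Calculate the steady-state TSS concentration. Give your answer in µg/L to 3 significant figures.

0.0859 µg/L

Outflow Q = 47.7 m³/s × 3.156e+07 s/yr = 1.505e+09 m³/yr.
Steady-state CSTR mass balance: W = Q·C + k·V·C, so C = W/(Q + kV).
Q + kV = 1.505e+09 + 35·559000 = 1.525e+09 m³/yr.
C = 131/1.525e+09 = 8.591e-08 kg/m³ = 8.591e-05 mg/L = 0.08591 µg/L.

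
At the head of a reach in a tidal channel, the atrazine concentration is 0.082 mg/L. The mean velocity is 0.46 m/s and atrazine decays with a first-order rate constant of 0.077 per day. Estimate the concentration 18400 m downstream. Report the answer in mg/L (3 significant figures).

Travel time t = 18400 m / 0.46 m/s = 1.84e+04/0.46 = 4e+04 s = 0.463 d.
First-order decay: C = 0.082·exp(−0.077·0.463) = 0.082·0.965 = 0.07913 mg/L.

0.0791 mg/L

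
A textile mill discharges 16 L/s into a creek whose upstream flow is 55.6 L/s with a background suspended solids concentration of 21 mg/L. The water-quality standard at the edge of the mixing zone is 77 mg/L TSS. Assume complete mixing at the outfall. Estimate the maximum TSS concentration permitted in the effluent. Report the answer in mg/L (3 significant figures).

272 mg/L

16 L/s = 0.016 m³/s.
55.6 L/s = 0.0556 m³/s.
Mass balance: 77·0.0716 = 0.016·Cₑ + 0.0556·21.
Cₑ = (5.513 − 1.168) / 0.016 = 271.6 mg/L.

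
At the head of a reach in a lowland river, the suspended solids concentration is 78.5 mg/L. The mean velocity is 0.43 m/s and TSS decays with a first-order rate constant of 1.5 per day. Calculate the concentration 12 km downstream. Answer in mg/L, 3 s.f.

Travel time t = 12 km / 0.43 m/s = 1.2e+04/0.43 = 2.791e+04 s = 0.323 d.
First-order decay: C = 78.5·exp(−1.5·0.323) = 78.5·0.616 = 48.36 mg/L.

48.4 mg/L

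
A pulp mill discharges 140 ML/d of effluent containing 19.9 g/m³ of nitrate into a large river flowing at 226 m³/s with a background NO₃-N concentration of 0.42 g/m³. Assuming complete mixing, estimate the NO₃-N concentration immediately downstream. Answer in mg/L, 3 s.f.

0.559 mg/L

140 ML/d = 1.62 m³/s.
Flow-weighted mixing gives C = (1.62·19.9 + 226·0.42) / (1.62 + 226) = 127.2/227.6 = 0.5587 mg/L.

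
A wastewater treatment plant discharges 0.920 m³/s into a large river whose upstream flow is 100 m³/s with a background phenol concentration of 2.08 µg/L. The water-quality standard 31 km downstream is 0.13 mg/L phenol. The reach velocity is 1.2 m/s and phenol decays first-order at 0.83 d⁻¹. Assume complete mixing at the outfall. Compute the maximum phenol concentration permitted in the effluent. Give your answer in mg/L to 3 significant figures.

2.08 µg/L = 0.00208 mg/L.
Travel time to the compliance point: t = 3.1e+04/1.2 = 2.583e+04 s = 0.299 d; decay factor exp(−0.83·0.299) = 0.7802.
So the concentration just after mixing may be at most 0.13/0.7802 = 0.1666 mg/L.
Mass balance: 0.1666·100.9 = 0.92·Cₑ + 100·0.00208.
Cₑ = (16.82 − 0.208) / 0.92 = 18.05 mg/L.

18.1 mg/L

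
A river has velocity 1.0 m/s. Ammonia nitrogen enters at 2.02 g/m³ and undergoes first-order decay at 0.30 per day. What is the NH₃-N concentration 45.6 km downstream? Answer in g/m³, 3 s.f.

Travel time t = 45.6 km / 1.0 m/s = 4.56e+04/1.0 = 4.56e+04 s = 0.5278 d.
First-order decay: C = 2.02·exp(−0.30·0.5278) = 2.02·0.8536 = 1.724 g/m³.

1.72 g/m³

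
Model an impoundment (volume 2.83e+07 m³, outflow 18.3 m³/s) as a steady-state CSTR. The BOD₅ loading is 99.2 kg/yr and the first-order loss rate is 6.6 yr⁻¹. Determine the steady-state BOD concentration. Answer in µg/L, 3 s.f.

0.130 µg/L

Outflow Q = 18.3 m³/s × 3.156e+07 s/yr = 5.775e+08 m³/yr.
Steady-state CSTR mass balance: W = Q·C + k·V·C, so C = W/(Q + kV).
Q + kV = 5.775e+08 + 6.6·2.83e+07 = 7.643e+08 m³/yr.
C = 99.2/7.643e+08 = 1.298e-07 kg/m³ = 0.0001298 mg/L = 0.1298 µg/L.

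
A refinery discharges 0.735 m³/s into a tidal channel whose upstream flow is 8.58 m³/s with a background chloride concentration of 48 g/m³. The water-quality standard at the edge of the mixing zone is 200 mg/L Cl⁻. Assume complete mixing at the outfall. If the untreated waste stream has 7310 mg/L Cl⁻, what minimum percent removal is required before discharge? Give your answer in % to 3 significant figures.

73.0 %

Mass balance: 200·9.315 = 0.735·Cₑ + 8.58·48.
Cₑ = (1863 − 411.8) / 0.735 = 1974 mg/L.
Required removal = 1 − 1974/7310 = 72.99 %.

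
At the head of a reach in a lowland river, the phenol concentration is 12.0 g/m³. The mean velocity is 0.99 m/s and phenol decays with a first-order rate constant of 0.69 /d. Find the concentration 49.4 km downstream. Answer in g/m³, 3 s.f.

8.06 g/m³

Travel time t = 49.4 km / 0.99 m/s = 4.94e+04/0.99 = 4.99e+04 s = 0.5775 d.
First-order decay: C = 12.0·exp(−0.69·0.5775) = 12.0·0.6713 = 8.056 g/m³.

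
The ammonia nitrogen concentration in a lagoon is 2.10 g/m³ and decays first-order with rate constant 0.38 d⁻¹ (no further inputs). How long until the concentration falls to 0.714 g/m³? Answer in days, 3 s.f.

2.84 d

t = ln(C₀/C)/k = ln(2.10/0.714)/0.38 = 1.079/0.38 = 2.839 d.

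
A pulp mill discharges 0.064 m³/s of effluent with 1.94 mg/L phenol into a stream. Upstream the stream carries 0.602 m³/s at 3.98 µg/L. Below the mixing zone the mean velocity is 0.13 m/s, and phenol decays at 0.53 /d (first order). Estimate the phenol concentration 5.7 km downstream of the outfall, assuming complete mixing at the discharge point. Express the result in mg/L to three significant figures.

3.98 µg/L = 0.00398 mg/L.
After complete mixing, C₀ = (0.064·1.94 + 0.602·0.00398) / 0.666 = 0.19 mg/L.
Travel time t = 5700 m / 0.13 m/s = 4.385e+04 s = 0.5075 d.
C = 0.19·exp(−0.53·0.5075) = 0.19·0.7642 = 0.1452 mg/L.

0.145 mg/L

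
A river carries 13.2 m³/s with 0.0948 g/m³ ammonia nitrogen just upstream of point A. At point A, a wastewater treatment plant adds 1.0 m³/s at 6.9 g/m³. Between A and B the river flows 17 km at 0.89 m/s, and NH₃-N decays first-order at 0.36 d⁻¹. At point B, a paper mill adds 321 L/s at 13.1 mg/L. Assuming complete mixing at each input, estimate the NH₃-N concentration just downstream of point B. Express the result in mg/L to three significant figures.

0.808 mg/L

After input A: C = (13.2·0.0948 + 1·6.9) / 14.2 = 0.574 mg/L.
Over the 17 km reach to input B (t = 1.91e+04 s = 0.2211 d), decay gives C = 0.574·exp(−0.36·0.2211) = 0.5301 mg/L.
321 L/s = 0.321 m³/s.
After input B: C = (14.2·0.5301 + 0.321·13.1) / 14.52 = 0.808 mg/L.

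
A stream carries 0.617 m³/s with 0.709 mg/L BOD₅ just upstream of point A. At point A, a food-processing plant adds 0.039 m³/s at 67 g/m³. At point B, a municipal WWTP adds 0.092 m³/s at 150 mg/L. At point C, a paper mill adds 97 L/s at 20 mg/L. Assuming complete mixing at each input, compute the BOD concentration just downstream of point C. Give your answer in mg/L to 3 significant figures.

22.2 mg/L

After input A: C = (0.617·0.709 + 0.039·67) / 0.656 = 4.65 mg/L.
After input B: C = (0.656·4.65 + 0.092·150) / 0.748 = 22.53 mg/L.
97 L/s = 0.097 m³/s.
After input C: C = (0.748·22.53 + 0.097·20) / 0.845 = 22.24 mg/L.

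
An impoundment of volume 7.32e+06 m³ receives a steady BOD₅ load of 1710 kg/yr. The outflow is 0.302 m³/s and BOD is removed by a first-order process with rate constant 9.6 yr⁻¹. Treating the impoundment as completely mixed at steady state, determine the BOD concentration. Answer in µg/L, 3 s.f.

Outflow Q = 0.302 m³/s × 3.156e+07 s/yr = 9.53e+06 m³/yr.
Steady-state CSTR mass balance: W = Q·C + k·V·C, so C = W/(Q + kV).
Q + kV = 9.53e+06 + 9.6·7.32e+06 = 7.98e+07 m³/yr.
C = 1710/7.98e+07 = 2.143e-05 kg/m³ = 0.02143 mg/L = 21.43 µg/L.

21.4 µg/L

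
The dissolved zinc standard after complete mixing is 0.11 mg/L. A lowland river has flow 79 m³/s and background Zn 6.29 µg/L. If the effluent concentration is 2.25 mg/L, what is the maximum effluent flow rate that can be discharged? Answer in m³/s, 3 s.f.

6.29 µg/L = 0.00629 mg/L.
Mass balance at complete mixing: C_std·(Q_w + Q_r) = Q_w·C_e + Q_r·C_b.
Rearranging, Q_w = Q_r·(C_std − C_b)/(C_e − C_std) = 79·(0.11 − 0.00629) / (2.25 − 0.11) = 3.829 m³/s.

3.83 m³/s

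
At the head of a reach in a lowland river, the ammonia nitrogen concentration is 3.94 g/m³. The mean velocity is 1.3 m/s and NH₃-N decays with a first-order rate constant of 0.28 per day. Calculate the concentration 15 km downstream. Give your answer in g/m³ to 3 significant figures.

3.80 g/m³

Travel time t = 15 km / 1.3 m/s = 1.5e+04/1.3 = 1.154e+04 s = 0.1335 d.
First-order decay: C = 3.94·exp(−0.28·0.1335) = 3.94·0.9633 = 3.795 g/m³.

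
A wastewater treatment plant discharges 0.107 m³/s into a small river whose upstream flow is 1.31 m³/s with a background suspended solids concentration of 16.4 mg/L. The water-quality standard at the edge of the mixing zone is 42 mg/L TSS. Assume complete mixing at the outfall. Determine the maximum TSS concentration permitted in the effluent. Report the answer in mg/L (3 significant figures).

355 mg/L

Mass balance: 42·1.417 = 0.107·Cₑ + 1.31·16.4.
Cₑ = (59.51 − 21.48) / 0.107 = 355.4 mg/L.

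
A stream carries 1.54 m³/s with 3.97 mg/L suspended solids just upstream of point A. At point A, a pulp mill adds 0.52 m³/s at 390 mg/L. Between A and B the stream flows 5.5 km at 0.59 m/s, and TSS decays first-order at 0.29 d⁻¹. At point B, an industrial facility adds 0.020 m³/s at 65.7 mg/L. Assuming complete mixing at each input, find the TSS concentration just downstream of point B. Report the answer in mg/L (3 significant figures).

98.0 mg/L

After input A: C = (1.54·3.97 + 0.52·390) / 2.06 = 101.4 mg/L.
Over the 5.5 km reach to input B (t = 9322 s = 0.1079 d), decay gives C = 101.4·exp(−0.29·0.1079) = 98.29 mg/L.
After input B: C = (2.06·98.29 + 0.02·65.7) / 2.08 = 97.98 mg/L.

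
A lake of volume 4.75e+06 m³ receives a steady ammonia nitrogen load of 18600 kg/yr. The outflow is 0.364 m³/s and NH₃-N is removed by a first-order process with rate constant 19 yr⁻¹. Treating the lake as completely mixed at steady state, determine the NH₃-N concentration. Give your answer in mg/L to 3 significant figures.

0.183 mg/L

Outflow Q = 0.364 m³/s × 3.156e+07 s/yr = 1.149e+07 m³/yr.
Steady-state CSTR mass balance: W = Q·C + k·V·C, so C = W/(Q + kV).
Q + kV = 1.149e+07 + 19·4.75e+06 = 1.017e+08 m³/yr.
C = 18600/1.017e+08 = 0.0001828 kg/m³ = 0.1828 mg/L.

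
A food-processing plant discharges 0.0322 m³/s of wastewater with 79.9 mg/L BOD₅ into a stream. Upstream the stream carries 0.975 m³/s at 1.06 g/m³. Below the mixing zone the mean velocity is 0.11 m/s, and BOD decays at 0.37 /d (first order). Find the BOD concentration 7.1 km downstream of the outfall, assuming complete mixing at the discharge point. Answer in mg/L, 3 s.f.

2.72 mg/L

After complete mixing, C₀ = (0.0322·79.9 + 0.975·1.06) / 1.007 = 3.581 mg/L.
Travel time t = 7100 m / 0.11 m/s = 6.455e+04 s = 0.7471 d.
C = 3.581·exp(−0.37·0.7471) = 3.581·0.7585 = 2.716 mg/L.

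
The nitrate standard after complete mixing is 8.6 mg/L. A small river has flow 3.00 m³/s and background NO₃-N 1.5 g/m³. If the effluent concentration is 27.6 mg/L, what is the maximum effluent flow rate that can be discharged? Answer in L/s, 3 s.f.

1120 L/s

Mass balance at complete mixing: C_std·(Q_w + Q_r) = Q_w·C_e + Q_r·C_b.
Rearranging, Q_w = Q_r·(C_std − C_b)/(C_e − C_std) = 3.00·(8.6 − 1.5) / (27.6 − 8.6) = 1.121 m³/s.
= 1121 L/s.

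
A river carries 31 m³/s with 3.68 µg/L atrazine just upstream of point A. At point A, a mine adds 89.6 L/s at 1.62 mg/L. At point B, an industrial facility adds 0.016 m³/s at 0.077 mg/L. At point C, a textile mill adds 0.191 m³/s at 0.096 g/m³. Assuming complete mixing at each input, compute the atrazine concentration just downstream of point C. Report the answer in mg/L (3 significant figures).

0.00891 mg/L

3.68 µg/L = 0.00368 mg/L.
89.6 L/s = 0.0896 m³/s.
After input A: C = (31·0.00368 + 0.0896·1.62) / 31.09 = 0.008338 mg/L.
After input B: C = (31.09·0.008338 + 0.016·0.077) / 31.11 = 0.008374 mg/L.
After input C: C = (31.11·0.008374 + 0.191·0.096) / 31.3 = 0.008908 mg/L.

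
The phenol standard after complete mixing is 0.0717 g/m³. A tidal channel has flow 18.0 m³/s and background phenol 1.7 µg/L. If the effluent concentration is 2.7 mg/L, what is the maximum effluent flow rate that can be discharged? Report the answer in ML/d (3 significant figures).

1.7 µg/L = 0.0017 mg/L.
Mass balance at complete mixing: C_std·(Q_w + Q_r) = Q_w·C_e + Q_r·C_b.
Rearranging, Q_w = Q_r·(C_std − C_b)/(C_e − C_std) = 18.0·(0.0717 − 0.0017) / (2.7 − 0.0717) = 0.4794 m³/s.
= 41.42 ML/d.

41.4 ML/d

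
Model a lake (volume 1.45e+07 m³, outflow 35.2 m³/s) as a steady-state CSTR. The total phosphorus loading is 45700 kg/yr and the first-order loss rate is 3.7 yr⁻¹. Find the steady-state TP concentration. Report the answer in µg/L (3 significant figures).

39.2 µg/L

Outflow Q = 35.2 m³/s × 3.156e+07 s/yr = 1.111e+09 m³/yr.
Steady-state CSTR mass balance: W = Q·C + k·V·C, so C = W/(Q + kV).
Q + kV = 1.111e+09 + 3.7·1.45e+07 = 1.164e+09 m³/yr.
C = 45700/1.164e+09 = 3.925e-05 kg/m³ = 0.03925 mg/L = 39.25 µg/L.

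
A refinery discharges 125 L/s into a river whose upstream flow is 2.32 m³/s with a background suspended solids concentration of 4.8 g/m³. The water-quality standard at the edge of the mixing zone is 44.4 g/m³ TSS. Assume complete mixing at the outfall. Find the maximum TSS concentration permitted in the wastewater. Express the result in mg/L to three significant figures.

125 L/s = 0.125 m³/s.
Mass balance: 44.4·2.445 = 0.125·Cₑ + 2.32·4.8.
Cₑ = (108.6 − 11.14) / 0.125 = 779.4 mg/L.

779 mg/L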